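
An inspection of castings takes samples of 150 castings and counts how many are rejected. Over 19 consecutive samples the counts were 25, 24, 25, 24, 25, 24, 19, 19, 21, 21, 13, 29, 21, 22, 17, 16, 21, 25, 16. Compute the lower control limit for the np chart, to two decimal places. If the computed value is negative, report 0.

8.57

p̄ = Σdᵢ / (k·n) = 407 / (19 × 150) = 0.14281
LCL = np̄ − 3·√(np̄(1−p̄)) = 21.4211 − 3 × 4.2851 = 8.5658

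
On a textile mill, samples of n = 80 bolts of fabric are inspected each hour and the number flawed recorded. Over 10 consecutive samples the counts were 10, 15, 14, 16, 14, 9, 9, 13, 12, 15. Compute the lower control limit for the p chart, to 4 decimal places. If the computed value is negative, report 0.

p̄ = Σdᵢ / (k·n) = 127 / (10 × 80) = 0.15875
LCL = p̄ − 3·√(p̄(1−p̄)/n) = 0.15875 − 3 × 0.04086 = 0.03618

0.0362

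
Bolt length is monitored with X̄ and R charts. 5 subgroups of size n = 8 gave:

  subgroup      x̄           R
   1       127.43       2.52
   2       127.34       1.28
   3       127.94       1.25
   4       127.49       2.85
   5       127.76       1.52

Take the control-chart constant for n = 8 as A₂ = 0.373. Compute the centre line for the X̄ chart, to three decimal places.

X̄̄ = (127.43 + 127.34 + 127.94 + 127.49 + 127.76) / 5 = 637.9600 / 5 = 127.5920
CL = X̄̄ = 127.5920

127.592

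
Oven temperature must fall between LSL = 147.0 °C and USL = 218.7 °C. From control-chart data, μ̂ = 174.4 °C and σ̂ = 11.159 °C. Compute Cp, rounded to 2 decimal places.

1.07

Cp = (USL − LSL) / (6σ̂) = (218.7 − 147.0) / (6 × 11.159) = 71.7000 / 66.9540 = 1.0709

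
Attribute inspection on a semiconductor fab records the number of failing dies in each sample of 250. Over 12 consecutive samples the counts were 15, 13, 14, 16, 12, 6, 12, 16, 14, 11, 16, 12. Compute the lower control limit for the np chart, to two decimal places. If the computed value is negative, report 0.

p̄ = Σdᵢ / (k·n) = 157 / (12 × 250) = 0.05233
LCL = np̄ − 3·√(np̄(1−p̄)) = 13.0833 − 3 × 3.5212 = 2.5198

2.52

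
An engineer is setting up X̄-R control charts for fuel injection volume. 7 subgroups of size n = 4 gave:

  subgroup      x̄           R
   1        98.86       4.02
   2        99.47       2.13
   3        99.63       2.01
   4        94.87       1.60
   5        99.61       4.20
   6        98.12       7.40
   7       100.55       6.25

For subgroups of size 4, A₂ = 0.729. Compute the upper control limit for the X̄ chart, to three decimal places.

101.605

X̄̄ = (98.86 + 99.47 + 99.63 + 94.87 + 99.61 + 98.12 + 100.55) / 7 = 691.1100 / 7 = 98.7300
R̄ = (4.02 + 2.13 + 2.01 + 1.60 + 4.20 + 7.40 + 6.25) / 7 = 27.6100 / 7 = 3.9443
UCL = X̄̄ + A₂·R̄ = 98.7300 + 0.729 × 3.9443 = 101.6054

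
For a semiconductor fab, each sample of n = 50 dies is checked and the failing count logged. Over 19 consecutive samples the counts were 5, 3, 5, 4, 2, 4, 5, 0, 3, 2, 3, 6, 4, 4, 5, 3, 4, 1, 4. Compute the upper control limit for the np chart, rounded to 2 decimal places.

p̄ = Σdᵢ / (k·n) = 67 / (19 × 50) = 0.07053
UCL = np̄ + 3·√(np̄(1−p̄)) = 3.5263 + 3 × √(3.5263×0.92947) = 3.5263 + 3 × 1.8104 = 8.9576

8.96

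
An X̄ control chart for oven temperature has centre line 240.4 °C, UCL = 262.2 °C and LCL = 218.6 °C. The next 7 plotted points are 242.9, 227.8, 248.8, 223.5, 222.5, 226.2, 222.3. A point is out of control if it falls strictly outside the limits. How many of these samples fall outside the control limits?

0

All 7 points lie within [218.6, 262.2].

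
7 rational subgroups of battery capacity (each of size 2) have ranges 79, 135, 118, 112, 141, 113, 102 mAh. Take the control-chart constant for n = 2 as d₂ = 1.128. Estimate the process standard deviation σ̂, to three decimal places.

R̄ = (79 + 135 + 118 + 112 + 141 + 113 + 102) / 7 = 114.2857
σ̂ = R̄ / d₂ = 114.2857 / 1.128 = 101.3171

101.317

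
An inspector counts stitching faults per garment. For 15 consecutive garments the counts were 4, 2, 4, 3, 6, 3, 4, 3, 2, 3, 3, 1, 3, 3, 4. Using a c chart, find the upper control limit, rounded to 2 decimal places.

c̄ = (4 + 2 + 4 + 3 + 6 + 3 + 4 + 3 + 2 + 3 + 3 + 1 + 3 + 3 + 4) / 15 = 48 / 15 = 3.2000
UCL = c̄ + 3√c̄ = 3.2000 + 3 × √3.2000 = 3.2000 + 3 × 1.7889 = 8.5666

8.57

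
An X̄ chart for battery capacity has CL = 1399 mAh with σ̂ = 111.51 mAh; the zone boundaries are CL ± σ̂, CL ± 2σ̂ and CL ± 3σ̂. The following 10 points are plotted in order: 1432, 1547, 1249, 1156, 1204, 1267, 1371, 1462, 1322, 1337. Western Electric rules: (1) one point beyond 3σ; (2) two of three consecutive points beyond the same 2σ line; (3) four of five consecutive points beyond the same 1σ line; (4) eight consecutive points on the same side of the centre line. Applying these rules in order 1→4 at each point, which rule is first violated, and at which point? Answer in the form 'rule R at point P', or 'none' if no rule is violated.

rule 3 at point 6

Zone of each point (C = within 1σ̂, B = 1σ̂–2σ̂, A = 2σ̂–3σ̂, * = beyond 3σ̂; sign = side of CL): 1:+C, 2:+B, 3:-B, 4:-A, 5:-B, 6:-B, 7:-C, 8:+C, 9:-C, 10:-C
Rule 3 (four of five consecutive points beyond the same 1σ limit) is satisfied at point 6.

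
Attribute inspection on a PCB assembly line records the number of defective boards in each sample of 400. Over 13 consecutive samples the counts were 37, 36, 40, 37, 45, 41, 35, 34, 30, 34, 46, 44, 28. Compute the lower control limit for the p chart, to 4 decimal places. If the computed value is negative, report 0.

0.0500

p̄ = Σdᵢ / (k·n) = 487 / (13 × 400) = 0.09365
LCL = p̄ − 3·√(p̄(1−p̄)/n) = 0.09365 − 3 × 0.01457 = 0.04995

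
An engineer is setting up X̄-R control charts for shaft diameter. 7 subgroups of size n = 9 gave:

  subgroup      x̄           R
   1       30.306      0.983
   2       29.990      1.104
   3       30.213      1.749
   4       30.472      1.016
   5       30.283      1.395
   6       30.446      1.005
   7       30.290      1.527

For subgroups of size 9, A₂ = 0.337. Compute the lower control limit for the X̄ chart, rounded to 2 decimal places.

X̄̄ = (30.306 + 29.990 + 30.213 + 30.472 + 30.283 + 30.446 + 30.290) / 7 = 212.0000 / 7 = 30.2857
R̄ = (0.983 + 1.104 + 1.749 + 1.016 + 1.395 + 1.005 + 1.527) / 7 = 8.7790 / 7 = 1.2541
LCL = X̄̄ − A₂·R̄ = 30.2857 − 0.337 × 1.2541 = 29.8631

29.86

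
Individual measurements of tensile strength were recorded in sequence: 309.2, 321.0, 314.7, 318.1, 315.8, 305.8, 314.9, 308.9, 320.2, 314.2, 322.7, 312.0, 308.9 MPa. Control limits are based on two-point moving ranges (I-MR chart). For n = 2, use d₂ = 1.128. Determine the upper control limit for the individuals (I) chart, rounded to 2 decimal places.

333.95

X̄ = (309.2 + 321.0 + 314.7 + 318.1 + 315.8 + 305.8 + 314.9 + 308.9 + 320.2 + 314.2 + 322.7 + 312.0 + 308.9) / 13 = 314.3385
Moving ranges: 11.8, 6.3, 3.4, 2.3, 10.0, 9.1, 6.0, 11.3, 6.0, 8.5, 10.7, 3.1; M̄R̄ = 88.5000 / 12 = 7.3750
UCL = X̄ + 3·M̄R̄/d₂ = 314.3385 + 3 × 7.3750 / 1.128 = 333.9528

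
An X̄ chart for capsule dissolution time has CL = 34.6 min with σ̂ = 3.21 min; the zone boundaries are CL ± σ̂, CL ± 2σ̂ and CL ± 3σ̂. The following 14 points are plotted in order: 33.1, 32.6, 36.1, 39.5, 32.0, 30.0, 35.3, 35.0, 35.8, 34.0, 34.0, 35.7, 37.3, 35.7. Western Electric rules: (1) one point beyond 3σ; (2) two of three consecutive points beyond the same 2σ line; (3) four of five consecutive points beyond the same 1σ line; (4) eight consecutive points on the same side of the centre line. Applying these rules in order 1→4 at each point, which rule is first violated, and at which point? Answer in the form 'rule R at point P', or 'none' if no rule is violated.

Zone of each point (C = within 1σ̂, B = 1σ̂–2σ̂, A = 2σ̂–3σ̂, * = beyond 3σ̂; sign = side of CL): 1:-C, 2:-C, 3:+C, 4:+B, 5:-C, 6:-B, 7:+C, 8:+C, 9:+C, 10:-C, 11:-C, 12:+C, 13:+C, 14:+C
No rule fires across all 14 points.

none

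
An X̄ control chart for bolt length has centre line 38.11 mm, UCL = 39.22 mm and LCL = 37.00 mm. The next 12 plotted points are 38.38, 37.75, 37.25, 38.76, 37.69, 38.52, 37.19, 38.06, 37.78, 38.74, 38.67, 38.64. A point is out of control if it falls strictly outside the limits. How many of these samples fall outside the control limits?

All 12 points lie within [37.00, 39.22].

0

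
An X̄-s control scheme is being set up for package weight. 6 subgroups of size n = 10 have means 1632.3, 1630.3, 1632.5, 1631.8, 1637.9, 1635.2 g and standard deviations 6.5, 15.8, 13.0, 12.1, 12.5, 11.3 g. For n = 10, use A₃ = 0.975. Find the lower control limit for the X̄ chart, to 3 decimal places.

1621.763

X̄̄ = (1632.3 + 1630.3 + 1632.5 + 1631.8 + 1637.9 + 1635.2) / 6 = 1633.3333
s̄ = (6.5 + 15.8 + 13.0 + 12.1 + 12.5 + 11.3) / 6 = 11.8667
LCL = X̄̄ − A₃·s̄ = 1633.3333 − 0.975 × 11.8667 = 1621.7633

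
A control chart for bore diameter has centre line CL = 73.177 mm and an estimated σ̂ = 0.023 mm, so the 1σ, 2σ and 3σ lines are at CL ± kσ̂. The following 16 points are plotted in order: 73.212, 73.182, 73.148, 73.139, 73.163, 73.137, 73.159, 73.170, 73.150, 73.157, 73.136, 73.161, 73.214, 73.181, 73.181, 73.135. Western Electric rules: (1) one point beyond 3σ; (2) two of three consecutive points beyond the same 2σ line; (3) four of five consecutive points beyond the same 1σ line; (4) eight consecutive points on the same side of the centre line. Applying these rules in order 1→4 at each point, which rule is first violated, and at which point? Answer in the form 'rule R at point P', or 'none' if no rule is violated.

rule 4 at point 10

Zone of each point (C = within 1σ̂, B = 1σ̂–2σ̂, A = 2σ̂–3σ̂, * = beyond 3σ̂; sign = side of CL): 1:+B, 2:+C, 3:-B, 4:-B, 5:-C, 6:-B, 7:-C, 8:-C, 9:-B, 10:-C, 11:-B, 12:-C, 13:+B, 14:+C, 15:+C, 16:-B
Rule 4 (eight consecutive points on the same side of the centre line) is satisfied at point 10.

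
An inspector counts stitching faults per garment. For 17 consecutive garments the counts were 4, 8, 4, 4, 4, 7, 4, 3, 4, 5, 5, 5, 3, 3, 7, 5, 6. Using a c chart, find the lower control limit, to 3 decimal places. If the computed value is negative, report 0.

0.000

c̄ = (4 + 8 + 4 + 4 + 4 + 7 + 4 + 3 + 4 + 5 + 5 + 5 + 3 + 3 + 7 + 5 + 6) / 17 = 81 / 17 = 4.7647
LCL = c̄ − 3√c̄ = 4.7647 − 3 × 2.1828 = -1.7838 → 0 (cannot be negative)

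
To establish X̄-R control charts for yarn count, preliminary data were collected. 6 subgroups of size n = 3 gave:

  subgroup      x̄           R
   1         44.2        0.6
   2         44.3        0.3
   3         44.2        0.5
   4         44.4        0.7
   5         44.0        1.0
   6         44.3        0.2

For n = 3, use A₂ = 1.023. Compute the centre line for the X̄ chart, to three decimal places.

X̄̄ = (44.2 + 44.3 + 44.2 + 44.4 + 44.0 + 44.3) / 6 = 265.4000 / 6 = 44.2333
CL = X̄̄ = 44.2333

44.233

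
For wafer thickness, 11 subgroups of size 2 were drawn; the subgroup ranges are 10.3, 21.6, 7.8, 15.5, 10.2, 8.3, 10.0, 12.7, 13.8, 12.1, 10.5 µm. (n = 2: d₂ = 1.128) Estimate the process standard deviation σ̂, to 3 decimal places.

10.703

R̄ = (10.3 + 21.6 + 7.8 + 15.5 + 10.2 + 8.3 + 10.0 + 12.7 + 13.8 + 12.1 + 10.5) / 11 = 12.0727
σ̂ = R̄ / d₂ = 12.0727 / 1.128 = 10.7028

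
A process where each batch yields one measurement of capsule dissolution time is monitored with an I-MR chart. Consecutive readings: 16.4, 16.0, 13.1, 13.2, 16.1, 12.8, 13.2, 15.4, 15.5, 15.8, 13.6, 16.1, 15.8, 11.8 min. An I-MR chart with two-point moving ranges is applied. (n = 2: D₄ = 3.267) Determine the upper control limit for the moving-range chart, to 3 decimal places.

Moving ranges: 0.4, 2.9, 0.1, 2.9, 3.3, 0.4, 2.2, 0.1, 0.3, 2.2, 2.5, 0.3, 4.0; M̄R̄ = 21.6000 / 13 = 1.6615
UCL_MR = D₄·M̄R̄ = 3.267 × 1.6615 = 5.4282

5.428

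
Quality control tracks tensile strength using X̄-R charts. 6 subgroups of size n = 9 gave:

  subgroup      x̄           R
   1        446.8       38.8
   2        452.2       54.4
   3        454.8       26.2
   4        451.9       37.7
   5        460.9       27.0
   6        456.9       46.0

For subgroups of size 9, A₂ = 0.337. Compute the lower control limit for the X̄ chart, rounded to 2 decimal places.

X̄̄ = (446.8 + 452.2 + 454.8 + 451.9 + 460.9 + 456.9) / 6 = 2723.5000 / 6 = 453.9167
R̄ = (38.8 + 54.4 + 26.2 + 37.7 + 27.0 + 46.0) / 6 = 230.1000 / 6 = 38.3500
LCL = X̄̄ − A₂·R̄ = 453.9167 − 0.337 × 38.3500 = 440.9927

440.99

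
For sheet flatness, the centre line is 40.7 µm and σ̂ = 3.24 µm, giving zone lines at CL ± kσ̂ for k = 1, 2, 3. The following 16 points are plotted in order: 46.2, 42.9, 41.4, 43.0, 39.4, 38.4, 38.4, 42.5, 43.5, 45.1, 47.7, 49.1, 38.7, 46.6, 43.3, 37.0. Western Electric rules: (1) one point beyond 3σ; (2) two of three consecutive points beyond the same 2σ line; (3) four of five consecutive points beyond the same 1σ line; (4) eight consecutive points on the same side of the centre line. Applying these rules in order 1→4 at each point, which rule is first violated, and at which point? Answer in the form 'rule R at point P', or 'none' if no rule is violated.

Zone of each point (C = within 1σ̂, B = 1σ̂–2σ̂, A = 2σ̂–3σ̂, * = beyond 3σ̂; sign = side of CL): 1:+B, 2:+C, 3:+C, 4:+C, 5:-C, 6:-C, 7:-C, 8:+C, 9:+C, 10:+B, 11:+A, 12:+A, 13:-C, 14:+B, 15:+C, 16:-B
Rule 2 (two of three consecutive points beyond the same 2σ limit) is satisfied at point 12.

rule 2 at point 12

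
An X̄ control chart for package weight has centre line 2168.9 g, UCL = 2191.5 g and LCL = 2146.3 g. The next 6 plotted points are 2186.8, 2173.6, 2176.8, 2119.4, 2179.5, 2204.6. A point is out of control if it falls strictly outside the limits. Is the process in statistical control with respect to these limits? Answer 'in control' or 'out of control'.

out of control

Compare each point to [2146.3, 2191.5]: sample 4 = 2119.4 < LCL; sample 6 = 2204.6 > UCL.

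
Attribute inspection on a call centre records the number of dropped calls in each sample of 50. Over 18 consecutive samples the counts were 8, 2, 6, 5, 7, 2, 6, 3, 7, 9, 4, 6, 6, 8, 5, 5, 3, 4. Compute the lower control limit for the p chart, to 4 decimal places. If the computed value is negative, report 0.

p̄ = Σdᵢ / (k·n) = 96 / (18 × 50) = 0.10667
LCL = p̄ − 3·√(p̄(1−p̄)/n) = 0.10667 − 3 × 0.04366 = -0.02430 → 0 (negative, so LCL = 0)

0.0000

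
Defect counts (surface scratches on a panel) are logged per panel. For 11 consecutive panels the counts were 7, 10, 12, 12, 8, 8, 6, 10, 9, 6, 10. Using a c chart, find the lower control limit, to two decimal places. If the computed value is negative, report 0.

0.00

c̄ = (7 + 10 + 12 + 12 + 8 + 8 + 6 + 10 + 9 + 6 + 10) / 11 = 98 / 11 = 8.9091
LCL = c̄ − 3√c̄ = 8.9091 − 3 × 2.9848 = -0.0453 → 0 (cannot be negative)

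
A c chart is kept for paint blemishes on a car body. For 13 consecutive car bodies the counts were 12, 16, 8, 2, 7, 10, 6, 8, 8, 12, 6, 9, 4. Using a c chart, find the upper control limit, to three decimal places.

c̄ = (12 + 16 + 8 + 2 + 7 + 10 + 6 + 8 + 8 + 12 + 6 + 9 + 4) / 13 = 108 / 13 = 8.3077
UCL = c̄ + 3√c̄ = 8.3077 + 3 × √8.3077 = 8.3077 + 3 × 2.8823 = 16.9546

16.955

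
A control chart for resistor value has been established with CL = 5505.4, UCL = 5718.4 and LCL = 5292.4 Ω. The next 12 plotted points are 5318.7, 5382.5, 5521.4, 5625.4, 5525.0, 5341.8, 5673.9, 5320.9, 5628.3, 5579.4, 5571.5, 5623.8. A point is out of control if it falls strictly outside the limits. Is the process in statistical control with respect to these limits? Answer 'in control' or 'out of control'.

in control

All 12 points lie within [5292.4, 5718.4].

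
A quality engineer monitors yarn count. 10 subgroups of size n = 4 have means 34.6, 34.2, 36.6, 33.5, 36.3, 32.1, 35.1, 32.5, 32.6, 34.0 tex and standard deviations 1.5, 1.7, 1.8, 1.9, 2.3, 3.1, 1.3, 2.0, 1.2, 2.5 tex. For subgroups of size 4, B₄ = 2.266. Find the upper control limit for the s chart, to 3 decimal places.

4.373

s̄ = (1.5 + 1.7 + 1.8 + 1.9 + 2.3 + 3.1 + 1.3 + 2.0 + 1.2 + 2.5) / 10 = 1.9300
UCL_s = B₄·s̄ = 2.266 × 1.9300 = 4.3734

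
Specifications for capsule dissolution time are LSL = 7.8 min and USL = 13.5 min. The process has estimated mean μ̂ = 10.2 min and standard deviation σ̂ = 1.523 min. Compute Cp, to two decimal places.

0.62

Cp = (USL − LSL) / (6σ̂) = (13.5 − 7.8) / (6 × 1.523) = 5.7000 / 9.1380 = 0.6238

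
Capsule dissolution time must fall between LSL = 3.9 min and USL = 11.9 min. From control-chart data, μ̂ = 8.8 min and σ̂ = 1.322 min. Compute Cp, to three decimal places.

1.009

Cp = (USL − LSL) / (6σ̂) = (11.9 − 3.9) / (6 × 1.322) = 8.0000 / 7.9320 = 1.0086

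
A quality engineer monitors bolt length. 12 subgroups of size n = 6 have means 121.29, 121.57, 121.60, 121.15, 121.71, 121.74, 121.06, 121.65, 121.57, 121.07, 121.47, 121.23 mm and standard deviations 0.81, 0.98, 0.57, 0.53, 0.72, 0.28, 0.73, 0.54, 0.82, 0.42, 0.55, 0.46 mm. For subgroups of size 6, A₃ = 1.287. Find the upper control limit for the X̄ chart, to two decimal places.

X̄̄ = (121.29 + 121.57 + 121.60 + 121.15 + 121.71 + 121.74 + 121.06 + 121.65 + 121.57 + 121.07 + 121.47 + 121.23) / 12 = 121.4258
s̄ = (0.81 + 0.98 + 0.57 + 0.53 + 0.72 + 0.28 + 0.73 + 0.54 + 0.82 + 0.42 + 0.55 + 0.46) / 12 = 0.6175
UCL = X̄̄ + A₃·s̄ = 121.4258 + 1.287 × 0.6175 = 122.2206

122.22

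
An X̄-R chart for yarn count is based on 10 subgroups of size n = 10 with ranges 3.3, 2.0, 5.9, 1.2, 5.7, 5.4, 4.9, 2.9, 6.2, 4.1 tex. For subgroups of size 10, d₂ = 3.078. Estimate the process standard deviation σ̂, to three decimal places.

R̄ = (3.3 + 2.0 + 5.9 + 1.2 + 5.7 + 5.4 + 4.9 + 2.9 + 6.2 + 4.1) / 10 = 4.1600
σ̂ = R̄ / d₂ = 4.1600 / 3.078 = 1.3515

1.352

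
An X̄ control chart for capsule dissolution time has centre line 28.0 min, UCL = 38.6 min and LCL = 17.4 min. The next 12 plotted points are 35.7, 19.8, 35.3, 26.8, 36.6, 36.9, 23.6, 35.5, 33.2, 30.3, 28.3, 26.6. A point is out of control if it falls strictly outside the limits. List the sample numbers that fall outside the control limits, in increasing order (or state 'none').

none

All 12 points lie within [17.4, 38.6].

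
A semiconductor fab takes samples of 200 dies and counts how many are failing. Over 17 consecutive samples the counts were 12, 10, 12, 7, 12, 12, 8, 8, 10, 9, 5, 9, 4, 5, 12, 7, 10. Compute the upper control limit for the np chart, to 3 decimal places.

p̄ = Σdᵢ / (k·n) = 152 / (17 × 200) = 0.04471
UCL = np̄ + 3·√(np̄(1−p̄)) = 8.9412 + 3 × √(8.9412×0.95529) = 8.9412 + 3 × 2.9226 = 17.7089

17.709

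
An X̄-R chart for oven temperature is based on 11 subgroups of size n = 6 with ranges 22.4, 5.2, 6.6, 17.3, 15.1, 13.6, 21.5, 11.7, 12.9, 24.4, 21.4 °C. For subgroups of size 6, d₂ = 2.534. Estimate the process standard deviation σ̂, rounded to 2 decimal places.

R̄ = (22.4 + 5.2 + 6.6 + 17.3 + 15.1 + 13.6 + 21.5 + 11.7 + 12.9 + 24.4 + 21.4) / 11 = 15.6455
σ̂ = R̄ / d₂ = 15.6455 / 2.534 = 6.1742

6.17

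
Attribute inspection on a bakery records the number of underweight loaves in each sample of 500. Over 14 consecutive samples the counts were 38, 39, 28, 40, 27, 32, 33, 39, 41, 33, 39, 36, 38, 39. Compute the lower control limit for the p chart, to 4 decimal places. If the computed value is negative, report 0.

p̄ = Σdᵢ / (k·n) = 502 / (14 × 500) = 0.07171
LCL = p̄ − 3·√(p̄(1−p̄)/n) = 0.07171 − 3 × 0.01154 = 0.03710

0.0371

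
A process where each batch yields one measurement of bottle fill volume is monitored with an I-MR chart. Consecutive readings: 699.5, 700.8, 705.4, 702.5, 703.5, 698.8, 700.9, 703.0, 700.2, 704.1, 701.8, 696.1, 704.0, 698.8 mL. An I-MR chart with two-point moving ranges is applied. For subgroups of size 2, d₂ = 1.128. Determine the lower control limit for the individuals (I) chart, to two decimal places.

X̄ = (699.5 + 700.8 + 705.4 + 702.5 + 703.5 + 698.8 + 700.9 + 703.0 + 700.2 + 704.1 + 701.8 + 696.1 + 704.0 + 698.8) / 14 = 701.3857
Moving ranges: 1.3, 4.6, 2.9, 1.0, 4.7, 2.1, 2.1, 2.8, 3.9, 2.3, 5.7, 7.9, 5.2; M̄R̄ = 46.5000 / 13 = 3.5769
LCL = X̄ − 3·M̄R̄/d₂ = 701.3857 − 3 × 3.5769 / 1.128 = 691.8726

691.87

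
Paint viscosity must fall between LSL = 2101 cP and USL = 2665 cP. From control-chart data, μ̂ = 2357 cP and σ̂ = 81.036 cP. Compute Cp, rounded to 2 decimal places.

Cp = (USL − LSL) / (6σ̂) = (2665 − 2101) / (6 × 81.036) = 564.0000 / 486.2160 = 1.1600

1.16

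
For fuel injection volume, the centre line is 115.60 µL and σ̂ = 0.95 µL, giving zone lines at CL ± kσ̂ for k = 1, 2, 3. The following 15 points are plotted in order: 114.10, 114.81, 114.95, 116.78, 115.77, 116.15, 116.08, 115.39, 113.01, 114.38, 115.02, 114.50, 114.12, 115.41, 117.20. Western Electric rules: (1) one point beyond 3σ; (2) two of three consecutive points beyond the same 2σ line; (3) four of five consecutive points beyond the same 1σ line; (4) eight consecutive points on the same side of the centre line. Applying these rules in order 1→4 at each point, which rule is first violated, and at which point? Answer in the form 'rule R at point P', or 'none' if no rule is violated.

rule 3 at point 13

Zone of each point (C = within 1σ̂, B = 1σ̂–2σ̂, A = 2σ̂–3σ̂, * = beyond 3σ̂; sign = side of CL): 1:-B, 2:-C, 3:-C, 4:+B, 5:+C, 6:+C, 7:+C, 8:-C, 9:-A, 10:-B, 11:-C, 12:-B, 13:-B, 14:-C, 15:+B
Rule 3 (four of five consecutive points beyond the same 1σ limit) is satisfied at point 13.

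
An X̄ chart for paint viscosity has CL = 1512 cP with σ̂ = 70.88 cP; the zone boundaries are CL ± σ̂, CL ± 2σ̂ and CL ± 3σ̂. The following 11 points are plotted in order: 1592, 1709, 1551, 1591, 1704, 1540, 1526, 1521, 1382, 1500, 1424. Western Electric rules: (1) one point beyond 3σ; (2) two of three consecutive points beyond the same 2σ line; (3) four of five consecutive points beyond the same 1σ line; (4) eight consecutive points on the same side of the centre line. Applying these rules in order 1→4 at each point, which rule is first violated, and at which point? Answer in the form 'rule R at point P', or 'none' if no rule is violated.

rule 3 at point 5

Zone of each point (C = within 1σ̂, B = 1σ̂–2σ̂, A = 2σ̂–3σ̂, * = beyond 3σ̂; sign = side of CL): 1:+B, 2:+A, 3:+C, 4:+B, 5:+A, 6:+C, 7:+C, 8:+C, 9:-B, 10:-C, 11:-B
Rule 3 (four of five consecutive points beyond the same 1σ limit) is satisfied at point 5.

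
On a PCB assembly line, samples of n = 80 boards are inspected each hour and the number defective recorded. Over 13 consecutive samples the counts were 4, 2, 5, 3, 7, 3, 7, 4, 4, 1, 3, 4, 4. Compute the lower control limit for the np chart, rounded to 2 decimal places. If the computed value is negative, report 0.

0.00

p̄ = Σdᵢ / (k·n) = 51 / (13 × 80) = 0.04904
LCL = np̄ − 3·√(np̄(1−p̄)) = 3.9231 − 3 × 1.9315 = -1.8714 → 0 (negative, so LCL = 0)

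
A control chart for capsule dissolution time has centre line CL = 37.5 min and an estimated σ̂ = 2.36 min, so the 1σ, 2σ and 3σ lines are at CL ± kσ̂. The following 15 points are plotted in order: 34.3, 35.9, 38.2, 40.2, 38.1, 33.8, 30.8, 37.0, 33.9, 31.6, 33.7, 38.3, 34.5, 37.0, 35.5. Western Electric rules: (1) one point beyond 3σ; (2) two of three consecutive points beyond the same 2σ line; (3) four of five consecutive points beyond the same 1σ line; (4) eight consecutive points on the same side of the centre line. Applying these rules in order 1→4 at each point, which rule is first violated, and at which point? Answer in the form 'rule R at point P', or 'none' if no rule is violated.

rule 3 at point 10

Zone of each point (C = within 1σ̂, B = 1σ̂–2σ̂, A = 2σ̂–3σ̂, * = beyond 3σ̂; sign = side of CL): 1:-B, 2:-C, 3:+C, 4:+B, 5:+C, 6:-B, 7:-A, 8:-C, 9:-B, 10:-A, 11:-B, 12:+C, 13:-B, 14:-C, 15:-C
Rule 3 (four of five consecutive points beyond the same 1σ limit) is satisfied at point 10.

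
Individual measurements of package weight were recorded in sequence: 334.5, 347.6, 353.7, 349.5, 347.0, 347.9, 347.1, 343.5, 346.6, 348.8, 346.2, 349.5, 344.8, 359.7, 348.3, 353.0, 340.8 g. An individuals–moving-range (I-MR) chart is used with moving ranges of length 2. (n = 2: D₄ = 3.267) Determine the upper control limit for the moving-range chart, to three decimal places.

18.438

Moving ranges: 13.1, 6.1, 4.2, 2.5, 0.9, 0.8, 3.6, 3.1, 2.2, 2.6, 3.3, 4.7, 14.9, 11.4, 4.7, 12.2; M̄R̄ = 90.3000 / 16 = 5.6437
UCL_MR = D₄·M̄R̄ = 3.267 × 5.6437 = 18.4381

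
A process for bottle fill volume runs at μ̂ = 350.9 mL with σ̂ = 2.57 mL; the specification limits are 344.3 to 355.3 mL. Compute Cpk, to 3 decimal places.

Cpu = (USL − μ̂) / (3σ̂) = (355.3 − 350.9) / (3 × 2.57) = 0.5707; Cpl = (μ̂ − LSL) / (3σ̂) = (350.9 − 344.3) / (3 × 2.57) = 0.8560; Cpk = min(Cpu, Cpl) = 0.5707

0.571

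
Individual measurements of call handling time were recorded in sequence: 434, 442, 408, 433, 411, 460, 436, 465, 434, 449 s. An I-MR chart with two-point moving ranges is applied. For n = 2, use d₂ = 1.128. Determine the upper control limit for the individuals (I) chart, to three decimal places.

X̄ = (434 + 442 + 408 + 433 + 411 + 460 + 436 + 465 + 434 + 449) / 10 = 437.2000
Moving ranges: 8, 34, 25, 22, 49, 24, 29, 31, 15; M̄R̄ = 237.0000 / 9 = 26.3333
UCL = X̄ + 3·M̄R̄/d₂ = 437.2000 + 3 × 26.3333 / 1.128 = 507.2355

507.235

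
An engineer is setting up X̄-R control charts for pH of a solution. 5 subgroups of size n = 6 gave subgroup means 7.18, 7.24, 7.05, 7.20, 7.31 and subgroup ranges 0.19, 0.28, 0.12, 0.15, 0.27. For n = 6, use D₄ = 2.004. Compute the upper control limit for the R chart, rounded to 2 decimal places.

R̄ = (0.19 + 0.28 + 0.12 + 0.15 + 0.27) / 5 = 1.0100 / 5 = 0.2020
UCL_R = D₄·R̄ = 2.004 × 0.2020 = 0.4048

0.40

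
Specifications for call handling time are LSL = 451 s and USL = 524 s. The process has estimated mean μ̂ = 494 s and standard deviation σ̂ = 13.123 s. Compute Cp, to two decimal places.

Cp = (USL − LSL) / (6σ̂) = (524 − 451) / (6 × 13.123) = 73.0000 / 78.7380 = 0.9271

0.93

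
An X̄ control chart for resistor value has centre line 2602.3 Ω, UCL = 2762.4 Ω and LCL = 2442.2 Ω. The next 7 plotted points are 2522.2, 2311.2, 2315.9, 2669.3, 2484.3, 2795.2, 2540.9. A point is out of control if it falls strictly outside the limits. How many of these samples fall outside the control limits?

Compare each point to [2442.2, 2762.4]: sample 2 = 2311.2 < LCL; sample 3 = 2315.9 < LCL; sample 6 = 2795.2 > UCL.

3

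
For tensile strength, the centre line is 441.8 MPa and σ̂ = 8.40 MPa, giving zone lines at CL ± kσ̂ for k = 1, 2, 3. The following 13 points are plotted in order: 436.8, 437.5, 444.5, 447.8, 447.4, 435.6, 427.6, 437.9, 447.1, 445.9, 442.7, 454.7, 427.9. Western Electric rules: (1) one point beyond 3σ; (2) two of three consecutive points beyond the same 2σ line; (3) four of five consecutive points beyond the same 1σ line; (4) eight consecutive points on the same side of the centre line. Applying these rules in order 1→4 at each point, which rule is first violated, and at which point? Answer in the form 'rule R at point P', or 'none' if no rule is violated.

none

Zone of each point (C = within 1σ̂, B = 1σ̂–2σ̂, A = 2σ̂–3σ̂, * = beyond 3σ̂; sign = side of CL): 1:-C, 2:-C, 3:+C, 4:+C, 5:+C, 6:-C, 7:-B, 8:-C, 9:+C, 10:+C, 11:+C, 12:+B, 13:-B
No rule fires across all 13 points.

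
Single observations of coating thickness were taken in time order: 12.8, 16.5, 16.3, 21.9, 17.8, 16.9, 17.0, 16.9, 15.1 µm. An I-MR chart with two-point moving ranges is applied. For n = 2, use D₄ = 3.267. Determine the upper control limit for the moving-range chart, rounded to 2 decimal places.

Moving ranges: 3.7, 0.2, 5.6, 4.1, 0.9, 0.1, 0.1, 1.8; M̄R̄ = 16.5000 / 8 = 2.0625
UCL_MR = D₄·M̄R̄ = 3.267 × 2.0625 = 6.7382

6.74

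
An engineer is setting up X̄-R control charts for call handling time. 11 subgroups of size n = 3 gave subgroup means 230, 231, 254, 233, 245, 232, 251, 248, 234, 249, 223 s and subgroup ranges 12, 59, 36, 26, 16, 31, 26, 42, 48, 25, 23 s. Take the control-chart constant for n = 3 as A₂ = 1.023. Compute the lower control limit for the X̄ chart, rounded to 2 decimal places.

207.10

X̄̄ = (230 + 231 + 254 + 233 + 245 + 232 + 251 + 248 + 234 + 249 + 223) / 11 = 2630.0000 / 11 = 239.0909
R̄ = (12 + 59 + 36 + 26 + 16 + 31 + 26 + 42 + 48 + 25 + 23) / 11 = 344.0000 / 11 = 31.2727
LCL = X̄̄ − A₂·R̄ = 239.0909 − 1.023 × 31.2727 = 207.0989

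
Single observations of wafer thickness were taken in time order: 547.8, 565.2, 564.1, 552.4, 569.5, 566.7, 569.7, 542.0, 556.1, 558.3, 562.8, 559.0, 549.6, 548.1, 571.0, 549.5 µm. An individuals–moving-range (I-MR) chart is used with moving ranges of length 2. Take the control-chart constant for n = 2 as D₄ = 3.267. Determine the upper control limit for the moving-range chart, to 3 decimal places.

35.000

Moving ranges: 17.4, 1.1, 11.7, 17.1, 2.8, 3.0, 27.7, 14.1, 2.2, 4.5, 3.8, 9.4, 1.5, 22.9, 21.5; M̄R̄ = 160.7000 / 15 = 10.7133
UCL_MR = D₄·M̄R̄ = 3.267 × 10.7133 = 35.0005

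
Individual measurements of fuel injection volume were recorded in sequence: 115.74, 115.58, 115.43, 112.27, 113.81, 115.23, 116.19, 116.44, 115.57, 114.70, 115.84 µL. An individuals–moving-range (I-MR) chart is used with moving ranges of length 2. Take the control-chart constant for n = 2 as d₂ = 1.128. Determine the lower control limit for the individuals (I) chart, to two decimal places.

112.37

X̄ = (115.74 + 115.58 + 115.43 + 112.27 + 113.81 + 115.23 + 116.19 + 116.44 + 115.57 + 114.70 + 115.84) / 11 = 115.1636
Moving ranges: 0.16, 0.15, 3.16, 1.54, 1.42, 0.96, 0.25, 0.87, 0.87, 1.14; M̄R̄ = 10.5200 / 10 = 1.0520
LCL = X̄ − 3·M̄R̄/d₂ = 115.1636 − 3 × 1.0520 / 1.128 = 112.3658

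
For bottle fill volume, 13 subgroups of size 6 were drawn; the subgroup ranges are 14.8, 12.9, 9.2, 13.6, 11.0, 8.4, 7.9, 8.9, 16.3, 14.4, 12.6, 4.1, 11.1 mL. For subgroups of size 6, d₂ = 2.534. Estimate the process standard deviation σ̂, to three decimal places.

4.408

R̄ = (14.8 + 12.9 + 9.2 + 13.6 + 11.0 + 8.4 + 7.9 + 8.9 + 16.3 + 14.4 + 12.6 + 4.1 + 11.1) / 13 = 11.1692
σ̂ = R̄ / d₂ = 11.1692 / 2.534 = 4.4077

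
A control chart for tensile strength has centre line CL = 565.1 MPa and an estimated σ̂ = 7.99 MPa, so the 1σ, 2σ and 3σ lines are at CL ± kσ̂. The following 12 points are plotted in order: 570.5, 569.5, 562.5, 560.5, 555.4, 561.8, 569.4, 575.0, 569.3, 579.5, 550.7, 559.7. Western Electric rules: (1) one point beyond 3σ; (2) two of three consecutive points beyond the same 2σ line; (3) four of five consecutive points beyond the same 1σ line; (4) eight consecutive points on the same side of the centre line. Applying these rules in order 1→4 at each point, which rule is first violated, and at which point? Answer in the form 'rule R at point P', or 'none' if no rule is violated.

none

Zone of each point (C = within 1σ̂, B = 1σ̂–2σ̂, A = 2σ̂–3σ̂, * = beyond 3σ̂; sign = side of CL): 1:+C, 2:+C, 3:-C, 4:-C, 5:-B, 6:-C, 7:+C, 8:+B, 9:+C, 10:+B, 11:-B, 12:-C
No rule fires across all 12 points.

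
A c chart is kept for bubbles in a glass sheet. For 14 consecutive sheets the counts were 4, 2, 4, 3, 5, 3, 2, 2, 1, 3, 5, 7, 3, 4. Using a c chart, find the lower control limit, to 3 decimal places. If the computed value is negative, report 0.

c̄ = (4 + 2 + 4 + 3 + 5 + 3 + 2 + 2 + 1 + 3 + 5 + 7 + 3 + 4) / 14 = 48 / 14 = 3.4286
LCL = c̄ − 3√c̄ = 3.4286 − 3 × 1.8516 = -2.1263 → 0 (cannot be negative)

0.000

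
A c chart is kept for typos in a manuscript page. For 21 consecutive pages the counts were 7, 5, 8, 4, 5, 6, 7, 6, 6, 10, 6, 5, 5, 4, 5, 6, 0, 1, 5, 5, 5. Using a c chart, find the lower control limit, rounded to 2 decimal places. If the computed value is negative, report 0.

c̄ = (7 + 5 + 8 + 4 + 5 + 6 + 7 + 6 + 6 + 10 + 6 + 5 + 5 + 4 + 5 + 6 + 0 + 1 + 5 + 5 + 5) / 21 = 111 / 21 = 5.2857
LCL = c̄ − 3√c̄ = 5.2857 − 3 × 2.2991 = -1.6115 → 0 (cannot be negative)

0.00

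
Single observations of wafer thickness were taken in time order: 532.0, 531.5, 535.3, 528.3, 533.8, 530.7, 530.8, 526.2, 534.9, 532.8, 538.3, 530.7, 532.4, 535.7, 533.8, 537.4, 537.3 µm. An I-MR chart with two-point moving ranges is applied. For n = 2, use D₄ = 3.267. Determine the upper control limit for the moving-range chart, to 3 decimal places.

Moving ranges: 0.5, 3.8, 7.0, 5.5, 3.1, 0.1, 4.6, 8.7, 2.1, 5.5, 7.6, 1.7, 3.3, 1.9, 3.6, 0.1; M̄R̄ = 59.1000 / 16 = 3.6938
UCL_MR = D₄·M̄R̄ = 3.267 × 3.6938 = 12.0675

12.067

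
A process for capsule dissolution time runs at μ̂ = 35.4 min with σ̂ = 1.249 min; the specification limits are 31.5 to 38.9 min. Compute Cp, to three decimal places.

Cp = (USL − LSL) / (6σ̂) = (38.9 − 31.5) / (6 × 1.249) = 7.4000 / 7.4940 = 0.9875

0.987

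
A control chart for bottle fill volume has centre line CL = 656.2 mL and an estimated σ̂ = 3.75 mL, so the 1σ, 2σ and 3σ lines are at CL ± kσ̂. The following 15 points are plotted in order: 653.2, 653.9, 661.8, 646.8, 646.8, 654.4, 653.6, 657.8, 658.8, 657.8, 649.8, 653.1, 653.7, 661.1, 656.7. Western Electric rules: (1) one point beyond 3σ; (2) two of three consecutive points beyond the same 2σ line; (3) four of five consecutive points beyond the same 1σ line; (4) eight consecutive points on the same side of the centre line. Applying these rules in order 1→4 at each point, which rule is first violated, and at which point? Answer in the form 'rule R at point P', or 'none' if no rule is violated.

rule 2 at point 5

Zone of each point (C = within 1σ̂, B = 1σ̂–2σ̂, A = 2σ̂–3σ̂, * = beyond 3σ̂; sign = side of CL): 1:-C, 2:-C, 3:+B, 4:-A, 5:-A, 6:-C, 7:-C, 8:+C, 9:+C, 10:+C, 11:-B, 12:-C, 13:-C, 14:+B, 15:+C
Rule 2 (two of three consecutive points beyond the same 2σ limit) is satisfied at point 5.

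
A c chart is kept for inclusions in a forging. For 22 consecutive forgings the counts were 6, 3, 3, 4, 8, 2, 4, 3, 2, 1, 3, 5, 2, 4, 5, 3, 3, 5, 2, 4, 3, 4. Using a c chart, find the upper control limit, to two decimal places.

9.28

c̄ = (6 + 3 + 3 + 4 + 8 + 2 + 4 + 3 + 2 + 1 + 3 + 5 + 2 + 4 + 5 + 3 + 3 + 5 + 2 + 4 + 3 + 4) / 22 = 79 / 22 = 3.5909
UCL = c̄ + 3√c̄ = 3.5909 + 3 × √3.5909 = 3.5909 + 3 × 1.8950 = 9.2758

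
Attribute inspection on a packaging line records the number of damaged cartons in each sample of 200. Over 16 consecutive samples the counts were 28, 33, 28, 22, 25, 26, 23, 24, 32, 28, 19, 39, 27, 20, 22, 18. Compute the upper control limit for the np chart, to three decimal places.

40.114

p̄ = Σdᵢ / (k·n) = 414 / (16 × 200) = 0.12937
UCL = np̄ + 3·√(np̄(1−p̄)) = 25.8750 + 3 × √(25.8750×0.87062) = 25.8750 + 3 × 4.7463 = 40.1139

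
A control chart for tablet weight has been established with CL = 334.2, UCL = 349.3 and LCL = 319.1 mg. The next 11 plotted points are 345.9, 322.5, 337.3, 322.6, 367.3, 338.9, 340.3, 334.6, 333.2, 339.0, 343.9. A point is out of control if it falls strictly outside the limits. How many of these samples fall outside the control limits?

Compare each point to [319.1, 349.3]: sample 5 = 367.3 > UCL.

1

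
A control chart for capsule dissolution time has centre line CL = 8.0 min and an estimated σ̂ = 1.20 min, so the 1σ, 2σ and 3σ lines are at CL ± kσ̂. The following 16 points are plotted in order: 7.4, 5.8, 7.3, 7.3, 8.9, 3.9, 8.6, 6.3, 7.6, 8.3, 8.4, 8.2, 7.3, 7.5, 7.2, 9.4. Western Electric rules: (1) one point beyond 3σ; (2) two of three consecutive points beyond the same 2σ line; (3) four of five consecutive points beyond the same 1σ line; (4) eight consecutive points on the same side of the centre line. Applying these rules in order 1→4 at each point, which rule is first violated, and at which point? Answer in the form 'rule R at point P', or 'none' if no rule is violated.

Zone of each point (C = within 1σ̂, B = 1σ̂–2σ̂, A = 2σ̂–3σ̂, * = beyond 3σ̂; sign = side of CL): 1:-C, 2:-B, 3:-C, 4:-C, 5:+C, 6:-*, 7:+C, 8:-B, 9:-C, 10:+C, 11:+C, 12:+C, 13:-C, 14:-C, 15:-C, 16:+B
Rule 1 (one point beyond the 3σ limits) is satisfied at point 6.

rule 1 at point 6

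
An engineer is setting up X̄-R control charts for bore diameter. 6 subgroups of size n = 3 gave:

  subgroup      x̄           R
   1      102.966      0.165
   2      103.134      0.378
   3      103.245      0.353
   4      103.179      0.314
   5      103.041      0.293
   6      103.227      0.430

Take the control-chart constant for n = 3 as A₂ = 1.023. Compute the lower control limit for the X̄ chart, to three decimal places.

102.802

X̄̄ = (102.966 + 103.134 + 103.245 + 103.179 + 103.041 + 103.227) / 6 = 618.7920 / 6 = 103.1320
R̄ = (0.165 + 0.378 + 0.353 + 0.314 + 0.293 + 0.430) / 6 = 1.9330 / 6 = 0.3222
LCL = X̄̄ − A₂·R̄ = 103.1320 − 1.023 × 0.3222 = 102.8024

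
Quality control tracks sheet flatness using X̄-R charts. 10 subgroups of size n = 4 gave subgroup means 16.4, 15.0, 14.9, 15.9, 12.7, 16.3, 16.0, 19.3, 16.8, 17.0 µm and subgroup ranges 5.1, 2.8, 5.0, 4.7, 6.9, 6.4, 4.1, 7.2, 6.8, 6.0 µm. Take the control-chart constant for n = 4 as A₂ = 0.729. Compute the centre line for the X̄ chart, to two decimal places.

16.03

X̄̄ = (16.4 + 15.0 + 14.9 + 15.9 + 12.7 + 16.3 + 16.0 + 19.3 + 16.8 + 17.0) / 10 = 160.3000 / 10 = 16.0300
CL = X̄̄ = 16.0300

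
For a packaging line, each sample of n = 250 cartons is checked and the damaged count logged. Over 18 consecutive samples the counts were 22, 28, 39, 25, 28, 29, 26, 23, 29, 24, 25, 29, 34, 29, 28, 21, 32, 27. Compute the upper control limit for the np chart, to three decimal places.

42.548

p̄ = Σdᵢ / (k·n) = 498 / (18 × 250) = 0.11067
UCL = np̄ + 3·√(np̄(1−p̄)) = 27.6667 + 3 × √(27.6667×0.88933) = 27.6667 + 3 × 4.9603 = 42.5477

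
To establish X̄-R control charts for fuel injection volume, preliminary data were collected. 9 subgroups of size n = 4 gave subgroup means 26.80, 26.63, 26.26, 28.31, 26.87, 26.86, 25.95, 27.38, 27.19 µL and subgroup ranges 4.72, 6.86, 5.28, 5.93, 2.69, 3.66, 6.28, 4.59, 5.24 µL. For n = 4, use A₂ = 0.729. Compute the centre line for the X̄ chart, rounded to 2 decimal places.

26.92

X̄̄ = (26.80 + 26.63 + 26.26 + 28.31 + 26.87 + 26.86 + 25.95 + 27.38 + 27.19) / 9 = 242.2500 / 9 = 26.9167
CL = X̄̄ = 26.9167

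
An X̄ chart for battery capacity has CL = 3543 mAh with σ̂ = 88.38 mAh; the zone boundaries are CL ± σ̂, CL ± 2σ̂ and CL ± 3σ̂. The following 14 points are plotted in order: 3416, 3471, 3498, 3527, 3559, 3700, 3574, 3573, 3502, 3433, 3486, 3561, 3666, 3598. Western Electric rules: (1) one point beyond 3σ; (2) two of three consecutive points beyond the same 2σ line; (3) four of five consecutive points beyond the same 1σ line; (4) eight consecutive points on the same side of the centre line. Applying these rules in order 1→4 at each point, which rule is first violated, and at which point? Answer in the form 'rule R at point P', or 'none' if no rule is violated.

none

Zone of each point (C = within 1σ̂, B = 1σ̂–2σ̂, A = 2σ̂–3σ̂, * = beyond 3σ̂; sign = side of CL): 1:-B, 2:-C, 3:-C, 4:-C, 5:+C, 6:+B, 7:+C, 8:+C, 9:-C, 10:-B, 11:-C, 12:+C, 13:+B, 14:+C
No rule fires across all 14 points.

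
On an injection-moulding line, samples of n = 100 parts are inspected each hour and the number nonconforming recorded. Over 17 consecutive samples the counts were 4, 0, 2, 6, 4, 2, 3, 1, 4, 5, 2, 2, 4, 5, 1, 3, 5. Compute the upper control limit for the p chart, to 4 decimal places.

0.0833

p̄ = Σdᵢ / (k·n) = 53 / (17 × 100) = 0.03118
UCL = p̄ + 3·√(p̄(1−p̄)/n) = 0.03118 + 3 × √(0.03118×0.96882/100) = 0.03118 + 3 × 0.01738 = 0.08331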